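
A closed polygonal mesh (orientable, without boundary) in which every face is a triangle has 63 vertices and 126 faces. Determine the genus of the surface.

1

Every face is a triangle, so 2E = 3·126 = 378, giving E = 189.
χ = V − E + F = 63 − 189 + 126 = 0.
For a closed orientable surface χ = 2 − 2g, so g = (2 − (0))/2 = 1.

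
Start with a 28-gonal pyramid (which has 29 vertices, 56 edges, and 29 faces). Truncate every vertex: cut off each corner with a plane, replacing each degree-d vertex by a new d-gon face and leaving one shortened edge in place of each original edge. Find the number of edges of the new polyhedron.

Truncation replaces each original edge-end by a new vertex, so V′ = 2E = 112.
Each original edge survives, and each old vertex of degree d contributes d new edges; summing degrees gives Σd = 2E, so E′ = E + 2E = 3E = 168.
Each original face survives and each original vertex becomes one new face: F′ = F + V = 58.

168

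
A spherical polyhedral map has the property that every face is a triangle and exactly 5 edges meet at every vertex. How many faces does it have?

20

Each face has 3 edges and each edge borders two faces, so 2E = 3F.
Each vertex has degree 5, so 5V = 2E and hence V = 3F/5.
Euler: V − E + F = 2 ⇒ (3F/5) − (3F/2) + F = 2.
Multiply by 10: (6 − 15 + 10)F = 20, i.e. 1F = 20.
So F = 20, E = 3·20/2 = 30, V = 3·20/5 = 12.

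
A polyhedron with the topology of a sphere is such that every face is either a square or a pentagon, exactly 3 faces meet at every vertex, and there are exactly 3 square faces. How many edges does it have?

21

Let x be the number of pentagons; then F = 3 + x.
Edge–face incidences: 2E = 4·3 + 5·x = 12 + 5x.
Every vertex has degree 3, so 3V = 2E.
Euler: V − E + F = 2 ⇒ (2E)/3 − E + (3 + x) = 2.
Multiply by 6: 2·(2E) − 3·(2E) + 6·(3 + x) = 12, i.e. 18 + 6x − (12 + 5x) = 12.
Collecting terms: x + 6 = 12, so x = 6.
Then 2E = 12 + 5·6 = 42, so E = 21, V = 2E/3 = 14, F = 3 + 6 = 9.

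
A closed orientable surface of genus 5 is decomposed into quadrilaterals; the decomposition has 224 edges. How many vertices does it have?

χ = 2 − 2·5 = -8, and every face is a square so 4F = 2E.
F = 2E/4 = 112. Then V = -8 + E − F = -8 + 224 − 112 = 104.

104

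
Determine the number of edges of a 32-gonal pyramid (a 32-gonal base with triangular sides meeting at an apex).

64

A pyramid on an n-gon base has one n-gon and n triangles: V = 32 + 1 = 33, E = 2·32 = 64, F = 32 + 1 = 33.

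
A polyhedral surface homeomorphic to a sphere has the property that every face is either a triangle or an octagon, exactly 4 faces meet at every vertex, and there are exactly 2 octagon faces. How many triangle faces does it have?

16

Let x be the number of triangles; then F = 2 + x.
Edge–face incidences: 2E = 8·2 + 3·x = 16 + 3x.
Every vertex has degree 4, so 4V = 2E.
Euler: V − E + F = 2 ⇒ (2E)/4 − E + (2 + x) = 2.
Multiply by 8: 2·(2E) − 4·(2E) + 8·(2 + x) = 16, i.e. 16 + 8x − 2·(16 + 3x) = 16.
Collecting terms: 2x − 16 = 16, so 2x = 32, so x = 16.
Then 2E = 16 + 3·16 = 64, so E = 32, V = 2E/4 = 16, F = 2 + 16 = 18.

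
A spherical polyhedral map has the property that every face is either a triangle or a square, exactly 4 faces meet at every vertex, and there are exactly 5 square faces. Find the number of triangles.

Let x be the number of triangles; then F = 5 + x.
Edge–face incidences: 2E = 4·5 + 3·x = 20 + 3x.
Every vertex has degree 4, so 4V = 2E.
Euler: V − E + F = 2 ⇒ (2E)/4 − E + (5 + x) = 2.
Multiply by 8: 2·(2E) − 4·(2E) + 8·(5 + x) = 16, i.e. 40 + 8x − 2·(20 + 3x) = 16.
Collecting terms: 2x = 16, so x = 8.
Then 2E = 20 + 3·8 = 44, so E = 22, V = 2E/4 = 11, F = 5 + 8 = 13.

8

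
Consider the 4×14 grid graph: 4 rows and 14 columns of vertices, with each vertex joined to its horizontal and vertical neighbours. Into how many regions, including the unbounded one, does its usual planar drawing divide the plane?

The grid has V = 4·14 = 56 vertices and E = 4·13 + 14·3 = 94 edges.
F = 2 − V + E = 2 − 56 + 94 = 40.

40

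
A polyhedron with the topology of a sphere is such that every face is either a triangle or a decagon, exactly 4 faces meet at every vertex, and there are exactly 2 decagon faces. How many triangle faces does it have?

Let x be the number of triangles; then F = 2 + x.
Edge–face incidences: 2E = 10·2 + 3·x = 20 + 3x.
Every vertex has degree 4, so 4V = 2E.
Euler: V − E + F = 2 ⇒ (2E)/4 − E + (2 + x) = 2.
Multiply by 8: 2·(2E) − 4·(2E) + 8·(2 + x) = 16, i.e. 16 + 8x − 2·(20 + 3x) = 16.
Collecting terms: 2x − 24 = 16, so 2x = 40, so x = 20.
Then 2E = 20 + 3·20 = 80, so E = 40, V = 2E/4 = 20, F = 2 + 20 = 22.

20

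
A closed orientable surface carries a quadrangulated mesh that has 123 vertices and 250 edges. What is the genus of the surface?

Every face is a square and each edge borders two faces, so 4F = 2·250, giving F = 125.
χ = V − E + F = 123 − 250 + 125 = -2.
For a closed orientable surface χ = 2 − 2g, so g = (2 − (-2))/2 = 2.

2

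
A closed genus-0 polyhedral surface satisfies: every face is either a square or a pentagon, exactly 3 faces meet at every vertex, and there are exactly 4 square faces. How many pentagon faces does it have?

4

Let x be the number of pentagons; then F = 4 + x.
Edge–face incidences: 2E = 4·4 + 5·x = 16 + 5x.
Every vertex has degree 3, so 3V = 2E.
Euler: V − E + F = 2 ⇒ (2E)/3 − E + (4 + x) = 2.
Multiply by 6: 2·(2E) − 3·(2E) + 6·(4 + x) = 12, i.e. 24 + 6x − (16 + 5x) = 12.
Collecting terms: x + 8 = 12, so x = 4.
Then 2E = 16 + 5·4 = 36, so E = 18, V = 2E/3 = 12, F = 4 + 4 = 8.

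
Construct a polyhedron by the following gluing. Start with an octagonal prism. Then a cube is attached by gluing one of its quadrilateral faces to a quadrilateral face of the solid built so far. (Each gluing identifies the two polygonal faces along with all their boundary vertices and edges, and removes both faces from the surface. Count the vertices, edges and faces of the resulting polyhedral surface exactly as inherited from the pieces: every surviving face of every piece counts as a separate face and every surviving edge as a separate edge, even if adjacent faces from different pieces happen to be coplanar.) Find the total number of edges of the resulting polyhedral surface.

An octagonal prism: V=16, E=24, F=10.
Attach a cube (V=8, E=12, F=6) along a 4-gon: merge 4 vertices and 4 edges, delete both glued faces → V=20, E=32, F=14.
Check: V − E + F = 20 − 32 + 14 = 2.

32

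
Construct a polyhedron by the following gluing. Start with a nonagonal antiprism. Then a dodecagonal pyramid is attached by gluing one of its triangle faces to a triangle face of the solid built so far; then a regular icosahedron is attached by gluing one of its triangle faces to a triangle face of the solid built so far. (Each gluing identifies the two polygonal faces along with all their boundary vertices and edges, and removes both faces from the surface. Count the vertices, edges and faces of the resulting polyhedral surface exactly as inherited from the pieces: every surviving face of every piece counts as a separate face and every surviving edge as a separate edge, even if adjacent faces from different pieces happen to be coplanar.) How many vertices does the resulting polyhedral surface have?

37

A nonagonal antiprism: V=18, E=36, F=20.
Attach a dodecagonal pyramid (V=13, E=24, F=13) along a 3-gon: merge 3 vertices and 3 edges, delete both glued faces → V=28, E=57, F=31.
Attach a regular icosahedron (V=12, E=30, F=20) along a 3-gon: merge 3 vertices and 3 edges, delete both glued faces → V=37, E=84, F=49.
Check: V − E + F = 37 − 84 + 49 = 2.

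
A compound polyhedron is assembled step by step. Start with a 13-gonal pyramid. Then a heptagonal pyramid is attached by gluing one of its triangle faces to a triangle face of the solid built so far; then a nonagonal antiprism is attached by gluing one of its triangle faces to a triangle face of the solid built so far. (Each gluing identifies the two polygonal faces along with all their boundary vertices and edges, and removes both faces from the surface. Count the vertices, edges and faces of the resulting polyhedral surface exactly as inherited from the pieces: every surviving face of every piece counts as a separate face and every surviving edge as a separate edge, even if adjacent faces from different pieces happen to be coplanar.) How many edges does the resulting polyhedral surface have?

A 13-gonal pyramid: V=14, E=26, F=14.
Attach a heptagonal pyramid (V=8, E=14, F=8) along a 3-gon: merge 3 vertices and 3 edges, delete both glued faces → V=19, E=37, F=20.
Attach a nonagonal antiprism (V=18, E=36, F=20) along a 3-gon: merge 3 vertices and 3 edges, delete both glued faces → V=34, E=70, F=38.
Check: V − E + F = 34 − 70 + 38 = 2.

70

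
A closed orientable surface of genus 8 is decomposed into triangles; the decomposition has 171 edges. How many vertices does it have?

χ = 2 − 2·8 = -14, and every face is a triangle so 3F = 2E.
F = 2E/3 = 114. Then V = -14 + E − F = -14 + 171 − 114 = 43.

43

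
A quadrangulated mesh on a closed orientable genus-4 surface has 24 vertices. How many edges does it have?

60

χ = 2 − 2·4 = -6, and every face is a square so 4F = 2E.
V − E + F = -6 with E = 4F/2 gives 24 − (4/2 − 1)·F = -6, so F = 30 and E = 60.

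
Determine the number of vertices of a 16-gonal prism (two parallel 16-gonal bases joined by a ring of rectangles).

A prism on an n-gon has two n-gon bases and n rectangular sides: V = 2·16 = 32, E = 3·16 = 48, F = 16 + 2 = 18.

32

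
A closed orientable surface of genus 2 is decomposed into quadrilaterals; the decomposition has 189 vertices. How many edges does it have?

χ = 2 − 2·2 = -2, and every face is a square so 4F = 2E.
V − E + F = -2 with E = 4F/2 gives 189 − (4/2 − 1)·F = -2, so F = 191 and E = 382.

382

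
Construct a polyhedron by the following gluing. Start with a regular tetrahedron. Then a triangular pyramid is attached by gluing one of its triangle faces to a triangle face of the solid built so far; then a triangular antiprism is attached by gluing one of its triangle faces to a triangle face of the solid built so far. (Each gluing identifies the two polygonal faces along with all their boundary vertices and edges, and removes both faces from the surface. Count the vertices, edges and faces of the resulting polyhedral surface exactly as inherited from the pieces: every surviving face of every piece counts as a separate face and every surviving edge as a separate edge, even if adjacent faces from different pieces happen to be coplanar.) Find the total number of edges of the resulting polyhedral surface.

A regular tetrahedron: V=4, E=6, F=4.
Attach a triangular pyramid (V=4, E=6, F=4) along a 3-gon: merge 3 vertices and 3 edges, delete both glued faces → V=5, E=9, F=6.
Attach a triangular antiprism (V=6, E=12, F=8) along a 3-gon: merge 3 vertices and 3 edges, delete both glued faces → V=8, E=18, F=12.
Check: V − E + F = 8 − 18 + 12 = 2.

18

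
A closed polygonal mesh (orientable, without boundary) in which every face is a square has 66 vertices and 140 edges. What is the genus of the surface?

Every face is a square and each edge borders two faces, so 4F = 2·140, giving F = 70.
χ = V − E + F = 66 − 140 + 70 = -4.
For a closed orientable surface χ = 2 − 2g, so g = (2 − (-4))/2 = 3.

3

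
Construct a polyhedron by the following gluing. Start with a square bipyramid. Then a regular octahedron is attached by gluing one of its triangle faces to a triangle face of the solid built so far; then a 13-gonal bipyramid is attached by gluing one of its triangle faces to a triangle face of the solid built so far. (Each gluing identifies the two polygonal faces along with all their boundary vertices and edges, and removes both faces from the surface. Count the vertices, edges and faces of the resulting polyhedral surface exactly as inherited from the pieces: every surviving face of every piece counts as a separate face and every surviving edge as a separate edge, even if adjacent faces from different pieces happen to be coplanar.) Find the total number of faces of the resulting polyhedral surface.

38

A square bipyramid: V=6, E=12, F=8.
Attach a regular octahedron (V=6, E=12, F=8) along a 3-gon: merge 3 vertices and 3 edges, delete both glued faces → V=9, E=21, F=14.
Attach a 13-gonal bipyramid (V=15, E=39, F=26) along a 3-gon: merge 3 vertices and 3 edges, delete both glued faces → V=21, E=57, F=38.
Check: V − E + F = 21 − 57 + 38 = 2.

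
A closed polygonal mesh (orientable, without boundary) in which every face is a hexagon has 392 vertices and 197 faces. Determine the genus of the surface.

Every face is a hexagon, so 2E = 6·197 = 1182, giving E = 591.
χ = V − E + F = 392 − 591 + 197 = -2.
For a closed orientable surface χ = 2 − 2g, so g = (2 − (-2))/2 = 2.

2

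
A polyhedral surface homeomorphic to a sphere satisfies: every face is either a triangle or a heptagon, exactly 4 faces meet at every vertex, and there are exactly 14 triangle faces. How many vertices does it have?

Let x be the number of heptagons; then F = 14 + x.
Edge–face incidences: 2E = 3·14 + 7·x = 42 + 7x.
Every vertex has degree 4, so 4V = 2E.
Euler: V − E + F = 2 ⇒ (2E)/4 − E + (14 + x) = 2.
Multiply by 8: 2·(2E) − 4·(2E) + 8·(14 + x) = 16, i.e. 112 + 8x − 2·(42 + 7x) = 16.
Collecting terms: −6x + 28 = 16, so −6x = −12, so x = 2.
Then 2E = 42 + 7·2 = 56, so E = 28, V = 2E/4 = 14, F = 14 + 2 = 16.

14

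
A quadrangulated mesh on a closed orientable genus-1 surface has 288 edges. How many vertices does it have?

144

χ = 2 − 2·1 = 0, and every face is a square so 4F = 2E.
F = 2E/4 = 144. Then V = 0 + E − F = 0 + 288 − 144 = 144.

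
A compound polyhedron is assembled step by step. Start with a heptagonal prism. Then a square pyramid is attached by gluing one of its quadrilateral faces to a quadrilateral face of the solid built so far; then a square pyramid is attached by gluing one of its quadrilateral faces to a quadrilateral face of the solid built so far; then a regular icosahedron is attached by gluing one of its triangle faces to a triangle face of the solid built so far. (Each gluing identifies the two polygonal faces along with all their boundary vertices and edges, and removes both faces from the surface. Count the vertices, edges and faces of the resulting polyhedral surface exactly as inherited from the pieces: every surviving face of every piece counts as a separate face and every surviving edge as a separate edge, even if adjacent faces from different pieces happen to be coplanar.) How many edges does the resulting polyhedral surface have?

56

A heptagonal prism: V=14, E=21, F=9.
Attach a square pyramid (V=5, E=8, F=5) along a 4-gon: merge 4 vertices and 4 edges, delete both glued faces → V=15, E=25, F=12.
Attach a square pyramid (V=5, E=8, F=5) along a 4-gon: merge 4 vertices and 4 edges, delete both glued faces → V=16, E=29, F=15.
Attach a regular icosahedron (V=12, E=30, F=20) along a 3-gon: merge 3 vertices and 3 edges, delete both glued faces → V=25, E=56, F=33.
Check: V − E + F = 25 − 56 + 33 = 2.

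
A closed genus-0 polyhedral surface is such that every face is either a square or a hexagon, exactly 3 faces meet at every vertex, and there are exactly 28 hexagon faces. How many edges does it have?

Let x be the number of squares; then F = 28 + x.
Edge–face incidences: 2E = 6·28 + 4·x = 168 + 4x.
Every vertex has degree 3, so 3V = 2E.
Euler: V − E + F = 2 ⇒ (2E)/3 − E + (28 + x) = 2.
Multiply by 6: 2·(2E) − 3·(2E) + 6·(28 + x) = 12, i.e. 168 + 6x − (168 + 4x) = 12.
Collecting terms: 2x = 12, so x = 6.
Then 2E = 168 + 4·6 = 192, so E = 96, V = 2E/3 = 64, F = 28 + 6 = 34.

96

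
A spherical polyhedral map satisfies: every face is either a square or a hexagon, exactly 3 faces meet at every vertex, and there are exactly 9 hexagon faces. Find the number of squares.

6

Let x be the number of squares; then F = 9 + x.
Edge–face incidences: 2E = 6·9 + 4·x = 54 + 4x.
Every vertex has degree 3, so 3V = 2E.
Euler: V − E + F = 2 ⇒ (2E)/3 − E + (9 + x) = 2.
Multiply by 6: 2·(2E) − 3·(2E) + 6·(9 + x) = 12, i.e. 54 + 6x − (54 + 4x) = 12.
Collecting terms: 2x = 12, so x = 6.
Then 2E = 54 + 4·6 = 78, so E = 39, V = 2E/3 = 26, F = 9 + 6 = 15.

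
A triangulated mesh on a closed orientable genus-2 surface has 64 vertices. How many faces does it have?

132

χ = 2 − 2·2 = -2, and every face is a triangle so 3F = 2E.
V − E + F = -2 with E = 3F/2 gives 64 − (3/2 − 1)·F = -2, so F = 132 and E = 198.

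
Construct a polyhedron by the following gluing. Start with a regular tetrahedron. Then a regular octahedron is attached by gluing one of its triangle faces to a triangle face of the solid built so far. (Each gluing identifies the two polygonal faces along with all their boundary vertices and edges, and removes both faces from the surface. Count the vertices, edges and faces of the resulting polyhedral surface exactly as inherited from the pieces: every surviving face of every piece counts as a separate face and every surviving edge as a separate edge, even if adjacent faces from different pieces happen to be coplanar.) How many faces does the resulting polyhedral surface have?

10

A regular tetrahedron: V=4, E=6, F=4.
Attach a regular octahedron (V=6, E=12, F=8) along a 3-gon: merge 3 vertices and 3 edges, delete both glued faces → V=7, E=15, F=10.
Check: V − E + F = 7 − 15 + 10 = 2.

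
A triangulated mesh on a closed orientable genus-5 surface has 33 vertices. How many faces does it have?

χ = 2 − 2·5 = -8, and every face is a triangle so 3F = 2E.
V − E + F = -8 with E = 3F/2 gives 33 − (3/2 − 1)·F = -8, so F = 82 and E = 123.

82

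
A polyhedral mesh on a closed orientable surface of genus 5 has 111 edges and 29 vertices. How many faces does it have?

74

For a closed orientable surface of genus 5, χ = 2 − 2·5 = -8.
F = -8 − V + E = -8 − 29 + 111 = 74.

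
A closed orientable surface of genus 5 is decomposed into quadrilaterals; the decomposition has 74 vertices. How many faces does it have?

82

χ = 2 − 2·5 = -8, and every face is a square so 4F = 2E.
V − E + F = -8 with E = 4F/2 gives 74 − (4/2 − 1)·F = -8, so F = 82 and E = 164.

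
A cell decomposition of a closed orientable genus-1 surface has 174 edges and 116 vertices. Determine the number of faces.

For a closed orientable surface of genus 1, χ = 2 − 2·1 = 0.
F = 0 − V + E = 0 − 116 + 174 = 58.

58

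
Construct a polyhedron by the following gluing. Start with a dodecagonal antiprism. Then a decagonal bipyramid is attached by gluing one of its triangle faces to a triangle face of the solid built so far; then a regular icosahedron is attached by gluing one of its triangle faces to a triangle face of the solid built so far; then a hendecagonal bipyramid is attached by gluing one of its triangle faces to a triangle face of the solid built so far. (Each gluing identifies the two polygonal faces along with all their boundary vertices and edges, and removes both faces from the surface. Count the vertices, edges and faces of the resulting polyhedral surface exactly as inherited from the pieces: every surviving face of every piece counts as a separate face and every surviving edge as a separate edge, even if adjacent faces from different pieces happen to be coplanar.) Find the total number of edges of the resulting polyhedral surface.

132

A dodecagonal antiprism: V=24, E=48, F=26.
Attach a decagonal bipyramid (V=12, E=30, F=20) along a 3-gon: merge 3 vertices and 3 edges, delete both glued faces → V=33, E=75, F=44.
Attach a regular icosahedron (V=12, E=30, F=20) along a 3-gon: merge 3 vertices and 3 edges, delete both glued faces → V=42, E=102, F=62.
Attach a hendecagonal bipyramid (V=13, E=33, F=22) along a 3-gon: merge 3 vertices and 3 edges, delete both glued faces → V=52, E=132, F=82.
Check: V − E + F = 52 − 132 + 82 = 2.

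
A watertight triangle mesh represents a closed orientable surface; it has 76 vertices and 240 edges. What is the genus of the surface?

Every face is a triangle and each edge borders two faces, so 3F = 2·240, giving F = 160.
χ = V − E + F = 76 − 240 + 160 = -4.
For a closed orientable surface χ = 2 − 2g, so g = (2 − (-4))/2 = 3.

3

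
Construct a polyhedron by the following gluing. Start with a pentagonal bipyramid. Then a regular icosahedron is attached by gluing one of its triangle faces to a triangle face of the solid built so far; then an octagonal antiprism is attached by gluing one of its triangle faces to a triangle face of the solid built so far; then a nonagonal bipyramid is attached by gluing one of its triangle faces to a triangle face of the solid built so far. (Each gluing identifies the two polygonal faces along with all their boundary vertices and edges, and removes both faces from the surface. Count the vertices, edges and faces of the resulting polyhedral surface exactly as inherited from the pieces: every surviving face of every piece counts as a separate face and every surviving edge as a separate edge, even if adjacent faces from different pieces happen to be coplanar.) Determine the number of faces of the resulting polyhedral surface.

A pentagonal bipyramid: V=7, E=15, F=10.
Attach a regular icosahedron (V=12, E=30, F=20) along a 3-gon: merge 3 vertices and 3 edges, delete both glued faces → V=16, E=42, F=28.
Attach an octagonal antiprism (V=16, E=32, F=18) along a 3-gon: merge 3 vertices and 3 edges, delete both glued faces → V=29, E=71, F=44.
Attach a nonagonal bipyramid (V=11, E=27, F=18) along a 3-gon: merge 3 vertices and 3 edges, delete both glued faces → V=37, E=95, F=60.
Check: V − E + F = 37 − 95 + 60 = 2.

60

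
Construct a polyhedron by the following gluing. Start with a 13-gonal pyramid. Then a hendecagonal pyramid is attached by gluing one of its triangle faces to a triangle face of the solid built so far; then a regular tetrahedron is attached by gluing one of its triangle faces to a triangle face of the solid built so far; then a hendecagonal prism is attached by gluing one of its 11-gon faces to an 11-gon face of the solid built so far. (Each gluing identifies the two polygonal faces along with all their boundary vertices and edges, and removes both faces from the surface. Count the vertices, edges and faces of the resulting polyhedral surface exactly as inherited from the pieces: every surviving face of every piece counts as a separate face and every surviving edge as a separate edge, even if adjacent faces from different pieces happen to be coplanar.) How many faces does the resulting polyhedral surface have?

A 13-gonal pyramid: V=14, E=26, F=14.
Attach a hendecagonal pyramid (V=12, E=22, F=12) along a 3-gon: merge 3 vertices and 3 edges, delete both glued faces → V=23, E=45, F=24.
Attach a regular tetrahedron (V=4, E=6, F=4) along a 3-gon: merge 3 vertices and 3 edges, delete both glued faces → V=24, E=48, F=26.
Attach a hendecagonal prism (V=22, E=33, F=13) along an 11-gon: merge 11 vertices and 11 edges, delete both glued faces → V=35, E=70, F=37.
Check: V − E + F = 35 − 70 + 37 = 2.

37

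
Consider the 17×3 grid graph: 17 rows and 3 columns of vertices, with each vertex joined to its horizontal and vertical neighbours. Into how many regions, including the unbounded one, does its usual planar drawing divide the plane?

The grid has V = 17·3 = 51 vertices and E = 17·2 + 3·16 = 82 edges.
F = 2 − V + E = 2 − 51 + 82 = 33.

33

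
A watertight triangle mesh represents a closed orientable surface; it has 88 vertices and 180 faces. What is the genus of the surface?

2

Every face is a triangle, so 2E = 3·180 = 540, giving E = 270.
χ = V − E + F = 88 − 270 + 180 = -2.
For a closed orientable surface χ = 2 − 2g, so g = (2 − (-2))/2 = 2.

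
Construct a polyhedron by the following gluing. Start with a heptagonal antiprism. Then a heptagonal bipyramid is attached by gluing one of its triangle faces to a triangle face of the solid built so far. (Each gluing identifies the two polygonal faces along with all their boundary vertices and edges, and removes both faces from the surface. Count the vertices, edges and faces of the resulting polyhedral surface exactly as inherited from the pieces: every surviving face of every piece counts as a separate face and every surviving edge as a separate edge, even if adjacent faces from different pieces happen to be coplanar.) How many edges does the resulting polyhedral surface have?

A heptagonal antiprism: V=14, E=28, F=16.
Attach a heptagonal bipyramid (V=9, E=21, F=14) along a 3-gon: merge 3 vertices and 3 edges, delete both glued faces → V=20, E=46, F=28.
Check: V − E + F = 20 − 46 + 28 = 2.

46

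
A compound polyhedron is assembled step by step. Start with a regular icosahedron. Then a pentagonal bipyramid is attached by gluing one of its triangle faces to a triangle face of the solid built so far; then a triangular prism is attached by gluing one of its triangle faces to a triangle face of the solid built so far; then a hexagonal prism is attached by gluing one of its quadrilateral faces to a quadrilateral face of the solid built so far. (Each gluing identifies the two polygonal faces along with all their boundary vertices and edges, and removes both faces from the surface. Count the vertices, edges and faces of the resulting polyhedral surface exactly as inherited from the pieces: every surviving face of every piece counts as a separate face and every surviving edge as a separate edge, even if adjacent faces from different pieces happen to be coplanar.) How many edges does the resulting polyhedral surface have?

A regular icosahedron: V=12, E=30, F=20.
Attach a pentagonal bipyramid (V=7, E=15, F=10) along a 3-gon: merge 3 vertices and 3 edges, delete both glued faces → V=16, E=42, F=28.
Attach a triangular prism (V=6, E=9, F=5) along a 3-gon: merge 3 vertices and 3 edges, delete both glued faces → V=19, E=48, F=31.
Attach a hexagonal prism (V=12, E=18, F=8) along a 4-gon: merge 4 vertices and 4 edges, delete both glued faces → V=27, E=62, F=37.
Check: V − E + F = 27 − 62 + 37 = 2.

62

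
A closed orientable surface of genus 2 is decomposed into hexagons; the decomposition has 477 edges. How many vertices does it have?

316

χ = 2 − 2·2 = -2, and every face is a hexagon so 6F = 2E.
F = 2E/6 = 159. Then V = -2 + E − F = -2 + 477 − 159 = 316.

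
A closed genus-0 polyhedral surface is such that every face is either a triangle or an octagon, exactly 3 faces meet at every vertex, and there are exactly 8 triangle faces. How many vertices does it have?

Let x be the number of octagons; then F = 8 + x.
Edge–face incidences: 2E = 3·8 + 8·x = 24 + 8x.
Every vertex has degree 3, so 3V = 2E.
Euler: V − E + F = 2 ⇒ (2E)/3 − E + (8 + x) = 2.
Multiply by 6: 2·(2E) − 3·(2E) + 6·(8 + x) = 12, i.e. 48 + 6x − (24 + 8x) = 12.
Collecting terms: −2x + 24 = 12, so −2x = −12, so x = 6.
Then 2E = 24 + 8·6 = 72, so E = 36, V = 2E/3 = 24, F = 8 + 6 = 14.

24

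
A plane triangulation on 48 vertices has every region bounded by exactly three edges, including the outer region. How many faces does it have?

92

In a plane triangulation 3F = 2E and V − E + F = 2, so F = 2V − 4 = 2·48 − 4 = 92.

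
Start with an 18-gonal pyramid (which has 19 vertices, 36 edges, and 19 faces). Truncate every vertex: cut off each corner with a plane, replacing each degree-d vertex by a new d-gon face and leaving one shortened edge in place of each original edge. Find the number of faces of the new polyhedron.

Truncation replaces each original edge-end by a new vertex, so V′ = 2E = 72.
Each original edge survives, and each old vertex of degree d contributes d new edges; summing degrees gives Σd = 2E, so E′ = E + 2E = 3E = 108.
Each original face survives and each original vertex becomes one new face: F′ = F + V = 38.

38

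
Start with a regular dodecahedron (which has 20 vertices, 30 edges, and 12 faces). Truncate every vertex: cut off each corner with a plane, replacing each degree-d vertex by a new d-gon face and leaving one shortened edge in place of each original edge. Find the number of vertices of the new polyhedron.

Truncation replaces each original edge-end by a new vertex, so V′ = 2E = 60.
Each original edge survives, and each old vertex of degree d contributes d new edges; summing degrees gives Σd = 2E, so E′ = E + 2E = 3E = 90.
Each original face survives and each original vertex becomes one new face: F′ = F + V = 32.

60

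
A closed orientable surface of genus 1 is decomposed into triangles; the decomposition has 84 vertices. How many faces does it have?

168

χ = 2 − 2·1 = 0, and every face is a triangle so 3F = 2E.
V − E + F = 0 with E = 3F/2 gives 84 − (3/2 − 1)·F = 0, so F = 168 and E = 252.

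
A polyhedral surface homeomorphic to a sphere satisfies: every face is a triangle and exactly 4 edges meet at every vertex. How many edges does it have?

Each face has 3 edges and each edge borders two faces, so 2E = 3F.
Each vertex has degree 4, so 4V = 2E and hence V = 3F/4.
Euler: V − E + F = 2 ⇒ (3F/4) − (3F/2) + F = 2.
Multiply by 8: (6 − 12 + 8)F = 16, i.e. 2F = 16.
So F = 8, E = 3·8/2 = 12, V = 3·8/4 = 6.

12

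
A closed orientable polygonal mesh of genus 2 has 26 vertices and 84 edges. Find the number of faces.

56

For a closed orientable surface of genus 2, χ = 2 − 2·2 = -2.
F = -2 − V + E = -2 − 26 + 84 = 56.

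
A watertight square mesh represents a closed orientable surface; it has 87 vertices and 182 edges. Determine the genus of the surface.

Every face is a square and each edge borders two faces, so 4F = 2·182, giving F = 91.
χ = V − E + F = 87 − 182 + 91 = -4.
For a closed orientable surface χ = 2 − 2g, so g = (2 − (-4))/2 = 3.

3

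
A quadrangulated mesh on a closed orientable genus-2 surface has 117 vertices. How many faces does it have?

119

χ = 2 − 2·2 = -2, and every face is a square so 4F = 2E.
V − E + F = -2 with E = 4F/2 gives 117 − (4/2 − 1)·F = -2, so F = 119 and E = 238.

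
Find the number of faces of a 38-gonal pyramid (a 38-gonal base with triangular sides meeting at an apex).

39

A pyramid on an n-gon base has one n-gon and n triangles: V = 38 + 1 = 39, E = 2·38 = 76, F = 38 + 1 = 39.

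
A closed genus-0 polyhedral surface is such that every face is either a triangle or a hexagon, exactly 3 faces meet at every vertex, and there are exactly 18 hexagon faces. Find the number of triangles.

Let x be the number of triangles; then F = 18 + x.
Edge–face incidences: 2E = 6·18 + 3·x = 108 + 3x.
Every vertex has degree 3, so 3V = 2E.
Euler: V − E + F = 2 ⇒ (2E)/3 − E + (18 + x) = 2.
Multiply by 6: 2·(2E) − 3·(2E) + 6·(18 + x) = 12, i.e. 108 + 6x − (108 + 3x) = 12.
Collecting terms: 3x = 12, so x = 4.
Then 2E = 108 + 3·4 = 120, so E = 60, V = 2E/3 = 40, F = 18 + 4 = 22.

4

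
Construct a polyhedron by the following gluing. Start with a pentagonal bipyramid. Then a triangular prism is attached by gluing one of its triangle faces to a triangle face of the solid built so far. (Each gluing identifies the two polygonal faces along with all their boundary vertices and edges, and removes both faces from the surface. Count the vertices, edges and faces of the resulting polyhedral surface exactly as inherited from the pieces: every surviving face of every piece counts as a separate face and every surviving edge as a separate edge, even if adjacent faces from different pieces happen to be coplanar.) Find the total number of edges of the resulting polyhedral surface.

21

A pentagonal bipyramid: V=7, E=15, F=10.
Attach a triangular prism (V=6, E=9, F=5) along a 3-gon: merge 3 vertices and 3 edges, delete both glued faces → V=10, E=21, F=13.
Check: V − E + F = 10 − 21 + 13 = 2.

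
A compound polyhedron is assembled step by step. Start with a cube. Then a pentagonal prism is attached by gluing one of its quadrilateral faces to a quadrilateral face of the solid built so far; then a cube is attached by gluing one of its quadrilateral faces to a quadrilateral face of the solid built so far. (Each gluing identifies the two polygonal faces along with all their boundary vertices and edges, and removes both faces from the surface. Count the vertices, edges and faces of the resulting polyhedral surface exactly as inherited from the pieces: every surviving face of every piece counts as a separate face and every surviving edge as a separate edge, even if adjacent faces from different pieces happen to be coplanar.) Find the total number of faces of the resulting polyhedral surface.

A cube: V=8, E=12, F=6.
Attach a pentagonal prism (V=10, E=15, F=7) along a 4-gon: merge 4 vertices and 4 edges, delete both glued faces → V=14, E=23, F=11.
Attach a cube (V=8, E=12, F=6) along a 4-gon: merge 4 vertices and 4 edges, delete both glued faces → V=18, E=31, F=15.
Check: V − E + F = 18 − 31 + 15 = 2.

15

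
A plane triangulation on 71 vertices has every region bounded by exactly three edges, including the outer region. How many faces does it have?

138

In a plane triangulation 3F = 2E and V − E + F = 2, so F = 2V − 4 = 2·71 − 4 = 138.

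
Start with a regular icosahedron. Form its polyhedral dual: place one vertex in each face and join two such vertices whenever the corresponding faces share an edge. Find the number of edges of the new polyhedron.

30

The base solid has V = 12, E = 30, F = 20.
The dual swaps V and F and preserves E: V′ = F = 20, E′ = E = 30, F′ = V = 12.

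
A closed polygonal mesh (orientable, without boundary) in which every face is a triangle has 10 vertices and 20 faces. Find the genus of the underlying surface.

1

Every face is a triangle, so 2E = 3·20 = 60, giving E = 30.
χ = V − E + F = 10 − 30 + 20 = 0.
For a closed orientable surface χ = 2 − 2g, so g = (2 − (0))/2 = 1.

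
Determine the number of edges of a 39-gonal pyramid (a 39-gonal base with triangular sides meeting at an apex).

A pyramid on an n-gon base has one n-gon and n triangles: V = 39 + 1 = 40, E = 2·39 = 78, F = 39 + 1 = 40.

78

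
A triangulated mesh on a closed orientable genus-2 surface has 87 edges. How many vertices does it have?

27

χ = 2 − 2·2 = -2, and every face is a triangle so 3F = 2E.
F = 2E/3 = 58. Then V = -2 + E − F = -2 + 87 − 58 = 27.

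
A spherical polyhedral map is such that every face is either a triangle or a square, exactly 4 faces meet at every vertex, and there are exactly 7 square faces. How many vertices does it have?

Let x be the number of triangles; then F = 7 + x.
Edge–face incidences: 2E = 4·7 + 3·x = 28 + 3x.
Every vertex has degree 4, so 4V = 2E.
Euler: V − E + F = 2 ⇒ (2E)/4 − E + (7 + x) = 2.
Multiply by 8: 2·(2E) − 4·(2E) + 8·(7 + x) = 16, i.e. 56 + 8x − 2·(28 + 3x) = 16.
Collecting terms: 2x = 16, so x = 8.
Then 2E = 28 + 3·8 = 52, so E = 26, V = 2E/4 = 13, F = 7 + 8 = 15.

13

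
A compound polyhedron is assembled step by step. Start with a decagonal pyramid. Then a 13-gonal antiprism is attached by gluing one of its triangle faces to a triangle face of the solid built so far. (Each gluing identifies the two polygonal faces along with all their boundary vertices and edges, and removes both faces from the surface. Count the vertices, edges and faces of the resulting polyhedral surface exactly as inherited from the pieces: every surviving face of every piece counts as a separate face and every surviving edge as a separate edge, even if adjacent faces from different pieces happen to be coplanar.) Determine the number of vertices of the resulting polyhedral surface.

A decagonal pyramid: V=11, E=20, F=11.
Attach a 13-gonal antiprism (V=26, E=52, F=28) along a 3-gon: merge 3 vertices and 3 edges, delete both glued faces → V=34, E=69, F=37.
Check: V − E + F = 34 − 69 + 37 = 2.

34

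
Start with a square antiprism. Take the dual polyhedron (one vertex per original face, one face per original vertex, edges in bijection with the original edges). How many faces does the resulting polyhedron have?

The base solid has V = 8, E = 16, F = 10.
The dual swaps V and F and preserves E: V′ = F = 10, E′ = E = 16, F′ = V = 8.

8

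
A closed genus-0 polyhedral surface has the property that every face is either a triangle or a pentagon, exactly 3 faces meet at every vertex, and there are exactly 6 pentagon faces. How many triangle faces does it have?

Let x be the number of triangles; then F = 6 + x.
Edge–face incidences: 2E = 5·6 + 3·x = 30 + 3x.
Every vertex has degree 3, so 3V = 2E.
Euler: V − E + F = 2 ⇒ (2E)/3 − E + (6 + x) = 2.
Multiply by 6: 2·(2E) − 3·(2E) + 6·(6 + x) = 12, i.e. 36 + 6x − (30 + 3x) = 12.
Collecting terms: 3x + 6 = 12, so 3x = 6, so x = 2.
Then 2E = 30 + 3·2 = 36, so E = 18, V = 2E/3 = 12, F = 6 + 2 = 8.

2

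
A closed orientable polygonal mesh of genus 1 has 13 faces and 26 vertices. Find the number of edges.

For a closed orientable surface of genus 1, χ = 2 − 2·1 = 0.
E = V + F − (0) = 26 + 13 − (0) = 39.

39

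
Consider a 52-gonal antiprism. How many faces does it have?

106

An antiprism on an n-gon has two n-gon caps and 2n triangles: V = 2·52 = 104, E = 4·52 = 208, F = 2·52 + 2 = 106.
Check: V − E + F = 104 − 208 + 106 = 2.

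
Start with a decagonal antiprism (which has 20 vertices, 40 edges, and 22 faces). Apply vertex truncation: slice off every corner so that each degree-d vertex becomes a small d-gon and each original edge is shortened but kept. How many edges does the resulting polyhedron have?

120

Truncation replaces each original edge-end by a new vertex, so V′ = 2E = 80.
Each original edge survives, and each old vertex of degree d contributes d new edges; summing degrees gives Σd = 2E, so E′ = E + 2E = 3E = 120.
Each original face survives and each original vertex becomes one new face: F′ = F + V = 42.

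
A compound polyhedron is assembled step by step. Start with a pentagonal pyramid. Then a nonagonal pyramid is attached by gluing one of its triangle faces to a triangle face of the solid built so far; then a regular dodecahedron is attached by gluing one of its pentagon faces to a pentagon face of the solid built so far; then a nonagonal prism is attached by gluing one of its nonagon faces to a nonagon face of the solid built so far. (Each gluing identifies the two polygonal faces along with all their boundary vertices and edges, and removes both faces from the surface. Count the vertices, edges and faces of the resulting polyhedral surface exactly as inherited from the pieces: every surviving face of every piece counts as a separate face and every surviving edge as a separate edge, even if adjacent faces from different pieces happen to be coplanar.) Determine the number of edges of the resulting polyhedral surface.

68

A pentagonal pyramid: V=6, E=10, F=6.
Attach a nonagonal pyramid (V=10, E=18, F=10) along a 3-gon: merge 3 vertices and 3 edges, delete both glued faces → V=13, E=25, F=14.
Attach a regular dodecahedron (V=20, E=30, F=12) along a 5-gon: merge 5 vertices and 5 edges, delete both glued faces → V=28, E=50, F=24.
Attach a nonagonal prism (V=18, E=27, F=11) along a 9-gon: merge 9 vertices and 9 edges, delete both glued faces → V=37, E=68, F=33.
Check: V − E + F = 37 − 68 + 33 = 2.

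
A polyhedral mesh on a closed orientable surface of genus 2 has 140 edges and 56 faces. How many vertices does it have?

82

For a closed orientable surface of genus 2, χ = 2 − 2·2 = -2.
V = -2 + E − F = -2 + 140 − 56 = 82.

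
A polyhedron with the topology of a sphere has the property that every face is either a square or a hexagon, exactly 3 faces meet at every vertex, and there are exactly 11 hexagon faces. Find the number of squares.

6

Let x be the number of squares; then F = 11 + x.
Edge–face incidences: 2E = 6·11 + 4·x = 66 + 4x.
Every vertex has degree 3, so 3V = 2E.
Euler: V − E + F = 2 ⇒ (2E)/3 − E + (11 + x) = 2.
Multiply by 6: 2·(2E) − 3·(2E) + 6·(11 + x) = 12, i.e. 66 + 6x − (66 + 4x) = 12.
Collecting terms: 2x = 12, so x = 6.
Then 2E = 66 + 4·6 = 90, so E = 45, V = 2E/3 = 30, F = 11 + 6 = 17.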